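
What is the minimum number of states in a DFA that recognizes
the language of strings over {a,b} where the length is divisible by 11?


States track (length) mod 11.
Need 11 states: one per remainder 0..10; accept = remainder 0.

11


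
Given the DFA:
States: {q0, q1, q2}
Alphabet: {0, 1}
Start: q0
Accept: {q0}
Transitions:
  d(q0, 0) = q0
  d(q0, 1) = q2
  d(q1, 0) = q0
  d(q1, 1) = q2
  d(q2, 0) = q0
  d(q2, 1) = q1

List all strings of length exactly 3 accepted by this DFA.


All strings of length 3: 8 total
Accepted: 4

"000", "010", "100", "110"


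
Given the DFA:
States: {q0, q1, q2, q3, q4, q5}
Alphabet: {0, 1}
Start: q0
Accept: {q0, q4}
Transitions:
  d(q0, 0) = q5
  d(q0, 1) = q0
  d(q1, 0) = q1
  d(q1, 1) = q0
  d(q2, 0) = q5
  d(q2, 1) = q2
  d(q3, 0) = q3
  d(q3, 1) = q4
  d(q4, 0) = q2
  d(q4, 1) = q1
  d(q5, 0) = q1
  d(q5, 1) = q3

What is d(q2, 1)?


Looking up transition d(q2, 1)

q2


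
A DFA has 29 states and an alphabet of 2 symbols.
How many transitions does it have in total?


Each state has exactly one transition per symbol.
29 * 2 = 58

58


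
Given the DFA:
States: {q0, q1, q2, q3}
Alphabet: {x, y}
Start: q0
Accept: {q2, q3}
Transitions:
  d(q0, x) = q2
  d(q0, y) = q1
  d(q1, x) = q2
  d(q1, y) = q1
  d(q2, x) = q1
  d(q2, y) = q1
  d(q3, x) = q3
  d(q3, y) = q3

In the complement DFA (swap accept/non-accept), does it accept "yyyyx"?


Trace: q0 -> q1 -> q1 -> q1 -> q1 -> q2
Final: q2
Original accept: {q2, q3}
Complement: q2 is in original accept

No, complement rejects (original accepts)


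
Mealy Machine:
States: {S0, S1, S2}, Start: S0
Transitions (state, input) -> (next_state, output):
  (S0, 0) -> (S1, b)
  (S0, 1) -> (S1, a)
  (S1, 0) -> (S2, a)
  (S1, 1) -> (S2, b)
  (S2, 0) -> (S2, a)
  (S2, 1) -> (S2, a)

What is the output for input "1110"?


Step-by-step:
  (S0, 1) -> (S1, a)
  (S1, 1) -> (S2, b)
  (S2, 1) -> (S2, a)
  (S2, 0) -> (S2, a)

"abaa"


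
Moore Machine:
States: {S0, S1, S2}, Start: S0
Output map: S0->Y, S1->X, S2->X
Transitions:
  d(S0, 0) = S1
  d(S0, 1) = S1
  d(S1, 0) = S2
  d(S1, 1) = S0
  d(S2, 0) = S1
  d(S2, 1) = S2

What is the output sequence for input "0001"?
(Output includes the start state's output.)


Start: S0 (output Y)
  --0--> S1 (output X)
  --0--> S2 (output X)
  --0--> S1 (output X)
  --1--> S0 (output Y)

"YXXXY"


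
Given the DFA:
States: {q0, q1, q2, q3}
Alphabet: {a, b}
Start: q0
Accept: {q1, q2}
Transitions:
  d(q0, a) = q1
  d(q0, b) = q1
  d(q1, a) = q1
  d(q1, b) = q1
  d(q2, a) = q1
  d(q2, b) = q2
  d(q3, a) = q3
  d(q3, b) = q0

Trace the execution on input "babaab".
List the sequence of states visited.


Input: babaab
d(q0, b) = q1
d(q1, a) = q1
d(q1, b) = q1
d(q1, a) = q1
d(q1, a) = q1
d(q1, b) = q1


q0 -> q1 -> q1 -> q1 -> q1 -> q1 -> q1


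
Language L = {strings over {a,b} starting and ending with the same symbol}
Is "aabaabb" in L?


first = 'a', last = 'b'

No, "aabaabb" is not in L


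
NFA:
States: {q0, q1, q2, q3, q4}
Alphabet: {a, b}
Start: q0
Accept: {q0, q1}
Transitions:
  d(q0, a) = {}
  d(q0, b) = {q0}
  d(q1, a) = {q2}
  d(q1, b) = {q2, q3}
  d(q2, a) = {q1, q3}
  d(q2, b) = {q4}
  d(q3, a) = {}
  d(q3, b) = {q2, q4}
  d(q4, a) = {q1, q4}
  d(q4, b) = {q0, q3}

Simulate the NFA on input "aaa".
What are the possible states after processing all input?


Start: {q0}
  --a--> {}
  --a--> {}
  --a--> {}

{} (empty set, no valid transitions)


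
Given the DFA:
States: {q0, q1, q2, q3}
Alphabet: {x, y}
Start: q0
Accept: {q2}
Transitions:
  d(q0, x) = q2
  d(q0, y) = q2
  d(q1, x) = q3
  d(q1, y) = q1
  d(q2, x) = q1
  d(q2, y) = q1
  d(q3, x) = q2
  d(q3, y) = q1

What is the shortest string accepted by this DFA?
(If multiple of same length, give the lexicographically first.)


BFS by string length (lex-first path to each state shown):
  len 0: q0<-""
  len 1: q2<-"x"
Found accept state at length 1.

"x"


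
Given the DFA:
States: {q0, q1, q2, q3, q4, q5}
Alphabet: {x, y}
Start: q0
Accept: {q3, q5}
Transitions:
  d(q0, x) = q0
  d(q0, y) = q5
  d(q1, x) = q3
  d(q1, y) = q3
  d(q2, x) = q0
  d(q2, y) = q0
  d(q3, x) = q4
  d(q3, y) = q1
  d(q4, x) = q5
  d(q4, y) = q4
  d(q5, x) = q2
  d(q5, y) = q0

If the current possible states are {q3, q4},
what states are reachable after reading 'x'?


Apply transition on 'x' from each current state:
  d(q3, x) = q4
  d(q4, x) = q5

{q4, q5}


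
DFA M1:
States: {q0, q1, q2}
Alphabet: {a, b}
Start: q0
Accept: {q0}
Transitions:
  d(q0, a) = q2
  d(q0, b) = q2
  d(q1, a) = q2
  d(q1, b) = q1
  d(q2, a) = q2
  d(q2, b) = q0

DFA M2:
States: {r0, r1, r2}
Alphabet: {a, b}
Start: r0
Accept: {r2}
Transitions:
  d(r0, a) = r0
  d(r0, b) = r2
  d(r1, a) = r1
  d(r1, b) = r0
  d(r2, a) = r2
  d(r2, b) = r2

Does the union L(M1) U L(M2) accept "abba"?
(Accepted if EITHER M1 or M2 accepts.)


M1: final=q2 accepted=False
M2: final=r2 accepted=True

Yes, union accepts


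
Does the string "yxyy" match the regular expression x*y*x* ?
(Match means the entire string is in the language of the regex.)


|string| = 4; first = 'y'; last = 'y'

No, "yxyy" does not match x*y*x*


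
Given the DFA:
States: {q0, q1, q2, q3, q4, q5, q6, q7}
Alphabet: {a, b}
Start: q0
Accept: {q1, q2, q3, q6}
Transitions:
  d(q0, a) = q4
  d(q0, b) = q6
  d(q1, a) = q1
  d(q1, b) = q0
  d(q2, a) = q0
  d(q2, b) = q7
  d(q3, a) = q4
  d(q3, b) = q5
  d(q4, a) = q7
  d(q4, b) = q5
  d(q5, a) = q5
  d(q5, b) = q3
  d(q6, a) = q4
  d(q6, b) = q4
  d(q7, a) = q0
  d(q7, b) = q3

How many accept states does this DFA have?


Accept states listed: {q1, q2, q3, q6}
Counting: q1(1) q2(2) q3(3) q6(4)

4


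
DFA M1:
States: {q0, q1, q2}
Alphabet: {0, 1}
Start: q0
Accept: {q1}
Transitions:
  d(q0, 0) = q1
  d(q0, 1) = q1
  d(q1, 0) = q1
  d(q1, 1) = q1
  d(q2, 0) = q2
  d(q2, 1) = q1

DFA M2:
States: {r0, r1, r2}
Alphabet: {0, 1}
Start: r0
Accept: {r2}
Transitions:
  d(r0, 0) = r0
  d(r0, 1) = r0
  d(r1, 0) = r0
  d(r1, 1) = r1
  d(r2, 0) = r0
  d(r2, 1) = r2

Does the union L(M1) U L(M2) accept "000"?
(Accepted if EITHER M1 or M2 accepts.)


M1: final=q1 accepted=True
M2: final=r0 accepted=False

Yes, union accepts


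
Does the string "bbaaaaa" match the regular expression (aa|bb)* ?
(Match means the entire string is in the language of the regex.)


|string| = 7; first = 'b'; last = 'a'

No, "bbaaaaa" does not match (aa|bb)*


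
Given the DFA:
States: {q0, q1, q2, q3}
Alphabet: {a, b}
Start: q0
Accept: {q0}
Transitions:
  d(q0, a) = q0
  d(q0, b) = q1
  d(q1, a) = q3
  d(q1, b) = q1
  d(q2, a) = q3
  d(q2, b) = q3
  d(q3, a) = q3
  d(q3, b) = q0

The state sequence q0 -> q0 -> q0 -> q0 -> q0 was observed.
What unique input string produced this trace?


Trace back each transition to find the symbol:
  q0 --[a]--> q0
  q0 --[a]--> q0
  q0 --[a]--> q0
  q0 --[a]--> q0

"aaaa"


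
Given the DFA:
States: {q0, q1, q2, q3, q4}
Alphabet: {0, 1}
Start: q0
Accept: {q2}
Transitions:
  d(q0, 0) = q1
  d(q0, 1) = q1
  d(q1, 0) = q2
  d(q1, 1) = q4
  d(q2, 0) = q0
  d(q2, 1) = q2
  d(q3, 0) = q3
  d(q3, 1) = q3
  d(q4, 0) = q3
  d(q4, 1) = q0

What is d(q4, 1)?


Looking up transition d(q4, 1)

q0


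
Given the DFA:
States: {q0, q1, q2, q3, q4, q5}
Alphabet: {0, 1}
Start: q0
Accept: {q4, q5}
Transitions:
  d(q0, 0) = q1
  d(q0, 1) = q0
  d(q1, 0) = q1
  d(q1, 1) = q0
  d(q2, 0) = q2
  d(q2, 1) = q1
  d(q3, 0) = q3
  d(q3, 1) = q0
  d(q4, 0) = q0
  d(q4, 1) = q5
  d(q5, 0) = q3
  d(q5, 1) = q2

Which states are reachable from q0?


BFS from q0:
  layer 0: {q0}
  layer 1: {q1}

{q0, q1}


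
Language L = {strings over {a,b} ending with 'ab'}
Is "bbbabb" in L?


last two symbols = 'bb'

No, "bbbabb" is not in L


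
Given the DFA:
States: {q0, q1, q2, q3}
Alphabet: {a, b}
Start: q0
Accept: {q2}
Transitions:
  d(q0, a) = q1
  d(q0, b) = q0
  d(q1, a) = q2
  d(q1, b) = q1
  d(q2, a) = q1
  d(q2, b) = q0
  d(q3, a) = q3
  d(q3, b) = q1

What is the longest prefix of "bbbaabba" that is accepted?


Run the DFA, marking each prefix where the state is accepting:
  "" -> q0 [reject]
  "b" -> q0 [reject]
  "bb" -> q0 [reject]
  "bbb" -> q0 [reject]
  "bbba" -> q1 [reject]
  "bbbaa" -> q2 [accept]
  "bbbaab" -> q0 [reject]
  "bbbaabb" -> q0 [reject]
  "bbbaabba" -> q1 [reject]

"bbbaa"


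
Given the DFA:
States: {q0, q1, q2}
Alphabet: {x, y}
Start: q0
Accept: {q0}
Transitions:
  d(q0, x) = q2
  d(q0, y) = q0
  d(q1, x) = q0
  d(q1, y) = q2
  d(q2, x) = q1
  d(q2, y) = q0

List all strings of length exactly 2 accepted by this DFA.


All strings of length 2: 4 total
Accepted: 2

"xy", "yy"


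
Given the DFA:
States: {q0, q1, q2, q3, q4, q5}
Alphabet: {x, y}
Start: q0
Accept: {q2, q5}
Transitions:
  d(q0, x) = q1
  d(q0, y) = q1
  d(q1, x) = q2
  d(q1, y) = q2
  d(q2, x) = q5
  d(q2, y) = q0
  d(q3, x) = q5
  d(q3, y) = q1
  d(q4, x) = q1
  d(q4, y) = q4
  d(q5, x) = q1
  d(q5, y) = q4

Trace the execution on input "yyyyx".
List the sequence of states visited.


Input: yyyyx
d(q0, y) = q1
d(q1, y) = q2
d(q2, y) = q0
d(q0, y) = q1
d(q1, x) = q2


q0 -> q1 -> q2 -> q0 -> q1 -> q2


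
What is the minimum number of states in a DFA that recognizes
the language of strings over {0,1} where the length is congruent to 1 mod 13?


States track (length) mod 13.
Need 13 states: one per remainder 0..12; accept = remainder 1.

13


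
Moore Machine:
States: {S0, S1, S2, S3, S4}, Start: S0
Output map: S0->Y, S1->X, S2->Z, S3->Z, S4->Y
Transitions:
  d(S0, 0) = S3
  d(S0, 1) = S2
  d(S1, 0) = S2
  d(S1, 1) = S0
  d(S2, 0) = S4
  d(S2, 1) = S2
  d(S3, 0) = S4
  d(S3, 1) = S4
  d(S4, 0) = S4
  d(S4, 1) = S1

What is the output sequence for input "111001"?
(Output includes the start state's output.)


Start: S0 (output Y)
  --1--> S2 (output Z)
  --1--> S2 (output Z)
  --1--> S2 (output Z)
  --0--> S4 (output Y)
  --0--> S4 (output Y)
  --1--> S1 (output X)

"YZZZYYX"


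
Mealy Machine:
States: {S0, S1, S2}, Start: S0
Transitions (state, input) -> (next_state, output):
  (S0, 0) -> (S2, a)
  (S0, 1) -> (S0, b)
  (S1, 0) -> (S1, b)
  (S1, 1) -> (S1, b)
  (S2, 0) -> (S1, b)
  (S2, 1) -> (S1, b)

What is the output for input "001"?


Step-by-step:
  (S0, 0) -> (S2, a)
  (S2, 0) -> (S1, b)
  (S1, 1) -> (S1, b)

"abb"


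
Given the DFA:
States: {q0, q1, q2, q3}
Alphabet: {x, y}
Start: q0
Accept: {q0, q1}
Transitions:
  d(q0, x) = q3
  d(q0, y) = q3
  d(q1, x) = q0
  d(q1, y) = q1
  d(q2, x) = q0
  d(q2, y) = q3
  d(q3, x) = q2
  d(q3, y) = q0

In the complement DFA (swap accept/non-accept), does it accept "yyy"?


Trace: q0 -> q3 -> q0 -> q3
Final: q3
Original accept: {q0, q1}
Complement: q3 is not in original accept

Yes, complement accepts (original rejects)


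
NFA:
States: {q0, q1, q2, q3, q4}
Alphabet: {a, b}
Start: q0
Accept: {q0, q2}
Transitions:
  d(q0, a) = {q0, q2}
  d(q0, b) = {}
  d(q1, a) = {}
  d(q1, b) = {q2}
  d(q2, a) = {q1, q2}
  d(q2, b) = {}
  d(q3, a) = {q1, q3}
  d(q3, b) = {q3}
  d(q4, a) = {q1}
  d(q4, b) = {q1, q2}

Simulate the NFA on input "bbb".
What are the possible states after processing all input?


Start: {q0}
  --b--> {}
  --b--> {}
  --b--> {}

{} (empty set, no valid transitions)


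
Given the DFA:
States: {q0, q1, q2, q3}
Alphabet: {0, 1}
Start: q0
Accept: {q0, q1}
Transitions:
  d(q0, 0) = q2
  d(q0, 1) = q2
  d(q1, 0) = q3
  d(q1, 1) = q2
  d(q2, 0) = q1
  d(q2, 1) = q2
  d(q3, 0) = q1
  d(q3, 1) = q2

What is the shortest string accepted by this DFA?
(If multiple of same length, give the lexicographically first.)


BFS by string length (lex-first path to each state shown):
  len 0: q0<-""
Found accept state at length 0.

"" (empty string)


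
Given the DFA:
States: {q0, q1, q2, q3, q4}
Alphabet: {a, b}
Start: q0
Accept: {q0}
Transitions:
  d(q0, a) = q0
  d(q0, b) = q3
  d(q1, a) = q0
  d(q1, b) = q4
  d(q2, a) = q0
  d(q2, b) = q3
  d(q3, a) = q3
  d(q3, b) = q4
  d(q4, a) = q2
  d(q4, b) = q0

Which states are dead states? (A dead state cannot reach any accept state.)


Forward reachability from each state:
  q0 -> reaches accept state q0 (live)
  q1 -> reaches accept state q0 (live)
  q2 -> reaches accept state q0 (live)
  q3 -> reaches accept state q0 (live)
  q4 -> reaches accept state q0 (live)

None (all states can reach an accept state)


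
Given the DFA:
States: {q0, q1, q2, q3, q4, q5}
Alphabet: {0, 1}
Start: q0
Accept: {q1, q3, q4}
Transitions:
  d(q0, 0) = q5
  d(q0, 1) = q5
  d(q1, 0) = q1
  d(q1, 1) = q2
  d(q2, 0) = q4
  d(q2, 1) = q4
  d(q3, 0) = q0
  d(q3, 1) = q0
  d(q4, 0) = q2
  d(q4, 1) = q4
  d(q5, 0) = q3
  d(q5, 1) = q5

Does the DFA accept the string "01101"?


Trace: q0 -> q5 -> q5 -> q5 -> q3 -> q0
Final state: q0
Accept states: {q1, q3, q4}

No, rejected (final state q0 is not an accept state)


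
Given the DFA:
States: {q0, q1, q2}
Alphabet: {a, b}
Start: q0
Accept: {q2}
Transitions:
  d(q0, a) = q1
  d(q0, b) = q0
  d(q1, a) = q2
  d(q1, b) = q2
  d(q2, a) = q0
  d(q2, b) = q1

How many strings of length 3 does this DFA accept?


Enumerating all length-3 strings:
  "aaa" -> q0 [reject]
  "aab" -> q1 [reject]
  "aba" -> q0 [reject]
  "abb" -> q1 [reject]
  "baa" -> q2 [accept]
  "bab" -> q2 [accept]
  "bba" -> q1 [reject]
  "bbb" -> q0 [reject]

2 out of 8


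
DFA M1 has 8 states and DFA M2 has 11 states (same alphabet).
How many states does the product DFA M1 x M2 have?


Product construction pairs every M1 state with every M2 state.
8 * 11 = 88

88


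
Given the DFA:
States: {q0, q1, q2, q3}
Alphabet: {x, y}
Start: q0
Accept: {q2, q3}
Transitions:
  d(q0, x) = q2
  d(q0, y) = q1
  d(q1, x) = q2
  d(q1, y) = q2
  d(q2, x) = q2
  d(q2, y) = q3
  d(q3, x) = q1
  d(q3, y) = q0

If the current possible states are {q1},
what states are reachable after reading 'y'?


Apply transition on 'y' from each current state:
  d(q1, y) = q2

{q2}


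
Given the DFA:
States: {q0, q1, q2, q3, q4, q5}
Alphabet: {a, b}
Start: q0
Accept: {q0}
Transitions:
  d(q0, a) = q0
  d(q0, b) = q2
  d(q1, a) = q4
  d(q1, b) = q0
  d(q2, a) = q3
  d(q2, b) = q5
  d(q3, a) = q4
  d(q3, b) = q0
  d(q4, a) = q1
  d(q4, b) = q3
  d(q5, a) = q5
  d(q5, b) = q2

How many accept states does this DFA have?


Accept states listed: {q0}
Counting: q0(1)

1


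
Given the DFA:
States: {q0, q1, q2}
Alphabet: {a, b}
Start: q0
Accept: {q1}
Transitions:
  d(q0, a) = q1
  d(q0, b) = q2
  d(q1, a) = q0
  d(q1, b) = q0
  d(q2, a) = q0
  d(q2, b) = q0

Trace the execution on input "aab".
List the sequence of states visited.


Input: aab
d(q0, a) = q1
d(q1, a) = q0
d(q0, b) = q2


q0 -> q1 -> q0 -> q2


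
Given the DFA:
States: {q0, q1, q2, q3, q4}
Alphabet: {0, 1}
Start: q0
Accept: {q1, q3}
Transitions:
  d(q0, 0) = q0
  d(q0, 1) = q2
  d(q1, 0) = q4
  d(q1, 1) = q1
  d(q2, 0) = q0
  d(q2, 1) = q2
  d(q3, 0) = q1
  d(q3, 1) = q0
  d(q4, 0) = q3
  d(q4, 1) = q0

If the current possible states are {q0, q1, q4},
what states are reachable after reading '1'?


Apply transition on '1' from each current state:
  d(q0, 1) = q2
  d(q1, 1) = q1
  d(q4, 1) = q0

{q0, q1, q2}


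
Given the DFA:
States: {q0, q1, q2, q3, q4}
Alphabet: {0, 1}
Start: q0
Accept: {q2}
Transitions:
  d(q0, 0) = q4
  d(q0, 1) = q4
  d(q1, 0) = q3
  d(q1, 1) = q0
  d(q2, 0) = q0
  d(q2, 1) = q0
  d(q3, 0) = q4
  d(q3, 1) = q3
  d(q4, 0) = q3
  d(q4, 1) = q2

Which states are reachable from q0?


BFS from q0:
  layer 0: {q0}
  layer 1: {q4}
  layer 2: {q2, q3}

{q0, q2, q3, q4}


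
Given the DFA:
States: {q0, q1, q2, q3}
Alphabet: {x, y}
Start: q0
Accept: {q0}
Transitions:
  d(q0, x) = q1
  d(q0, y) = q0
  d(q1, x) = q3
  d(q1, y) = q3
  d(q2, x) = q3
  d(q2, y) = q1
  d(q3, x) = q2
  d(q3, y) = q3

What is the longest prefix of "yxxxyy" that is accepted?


Run the DFA, marking each prefix where the state is accepting:
  "" -> q0 [accept]
  "y" -> q0 [accept]
  "yx" -> q1 [reject]
  "yxx" -> q3 [reject]
  "yxxx" -> q2 [reject]
  "yxxxy" -> q1 [reject]
  "yxxxyy" -> q3 [reject]

"y"


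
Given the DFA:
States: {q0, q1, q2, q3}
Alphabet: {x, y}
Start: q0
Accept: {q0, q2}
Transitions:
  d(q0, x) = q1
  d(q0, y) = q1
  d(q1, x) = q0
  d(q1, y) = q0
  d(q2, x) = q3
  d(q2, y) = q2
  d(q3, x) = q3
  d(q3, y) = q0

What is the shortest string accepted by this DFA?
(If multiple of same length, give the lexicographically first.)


BFS by string length (lex-first path to each state shown):
  len 0: q0<-""
Found accept state at length 0.

"" (empty string)


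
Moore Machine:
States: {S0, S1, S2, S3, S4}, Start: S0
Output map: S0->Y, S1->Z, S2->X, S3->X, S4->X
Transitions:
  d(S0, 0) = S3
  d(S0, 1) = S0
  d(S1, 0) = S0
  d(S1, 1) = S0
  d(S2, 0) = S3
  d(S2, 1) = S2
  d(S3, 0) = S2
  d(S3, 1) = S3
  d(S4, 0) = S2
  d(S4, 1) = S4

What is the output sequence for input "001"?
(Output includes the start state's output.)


Start: S0 (output Y)
  --0--> S3 (output X)
  --0--> S2 (output X)
  --1--> S2 (output X)

"YXXX"


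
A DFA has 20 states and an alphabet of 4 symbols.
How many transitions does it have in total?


Each state has exactly one transition per symbol.
20 * 4 = 80

80


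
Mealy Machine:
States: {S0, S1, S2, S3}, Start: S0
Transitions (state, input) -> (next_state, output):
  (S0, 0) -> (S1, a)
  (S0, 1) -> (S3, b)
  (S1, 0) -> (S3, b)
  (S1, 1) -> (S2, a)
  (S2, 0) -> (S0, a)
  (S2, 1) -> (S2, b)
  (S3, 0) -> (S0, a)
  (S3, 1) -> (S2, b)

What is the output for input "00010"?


Step-by-step:
  (S0, 0) -> (S1, a)
  (S1, 0) -> (S3, b)
  (S3, 0) -> (S0, a)
  (S0, 1) -> (S3, b)
  (S3, 0) -> (S0, a)

"ababa"


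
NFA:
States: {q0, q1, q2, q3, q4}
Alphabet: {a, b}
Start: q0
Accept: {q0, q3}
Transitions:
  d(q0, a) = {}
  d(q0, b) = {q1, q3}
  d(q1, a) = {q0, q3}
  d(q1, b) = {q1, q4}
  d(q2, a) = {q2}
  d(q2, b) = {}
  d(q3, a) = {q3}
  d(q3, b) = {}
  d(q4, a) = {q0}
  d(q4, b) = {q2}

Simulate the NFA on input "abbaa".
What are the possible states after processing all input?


Start: {q0}
  --a--> {}
  --b--> {}
  --b--> {}
  --a--> {}
  --a--> {}

{} (empty set, no valid transitions)


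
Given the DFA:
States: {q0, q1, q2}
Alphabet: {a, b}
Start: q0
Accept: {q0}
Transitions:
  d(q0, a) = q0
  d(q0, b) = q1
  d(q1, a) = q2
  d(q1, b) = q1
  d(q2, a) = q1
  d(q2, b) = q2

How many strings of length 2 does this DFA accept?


Enumerating all length-2 strings:
  "aa" -> q0 [accept]
  "ab" -> q1 [reject]
  "ba" -> q2 [reject]
  "bb" -> q1 [reject]

1 out of 4


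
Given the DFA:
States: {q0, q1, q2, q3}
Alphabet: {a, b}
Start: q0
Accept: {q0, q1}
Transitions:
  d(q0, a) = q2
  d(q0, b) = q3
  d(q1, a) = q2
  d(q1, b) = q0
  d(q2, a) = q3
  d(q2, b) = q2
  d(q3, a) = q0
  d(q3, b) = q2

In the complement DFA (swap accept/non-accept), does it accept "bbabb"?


Trace: q0 -> q3 -> q2 -> q3 -> q2 -> q2
Final: q2
Original accept: {q0, q1}
Complement: q2 is not in original accept

Yes, complement accepts (original rejects)


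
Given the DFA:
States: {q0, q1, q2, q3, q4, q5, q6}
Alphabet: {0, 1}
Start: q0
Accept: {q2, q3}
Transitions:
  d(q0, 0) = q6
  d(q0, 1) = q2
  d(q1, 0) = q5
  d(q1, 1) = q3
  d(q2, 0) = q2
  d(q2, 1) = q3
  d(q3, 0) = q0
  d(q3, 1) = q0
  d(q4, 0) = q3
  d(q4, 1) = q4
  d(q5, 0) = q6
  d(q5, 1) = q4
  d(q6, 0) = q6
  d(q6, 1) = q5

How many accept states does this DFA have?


Accept states listed: {q2, q3}
Counting: q2(1) q3(2)

2


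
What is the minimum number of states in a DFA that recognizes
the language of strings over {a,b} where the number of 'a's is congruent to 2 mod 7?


States track (count of 'a') mod 7.
Need 7 states: one per remainder 0..6; accept = remainder 2.

7


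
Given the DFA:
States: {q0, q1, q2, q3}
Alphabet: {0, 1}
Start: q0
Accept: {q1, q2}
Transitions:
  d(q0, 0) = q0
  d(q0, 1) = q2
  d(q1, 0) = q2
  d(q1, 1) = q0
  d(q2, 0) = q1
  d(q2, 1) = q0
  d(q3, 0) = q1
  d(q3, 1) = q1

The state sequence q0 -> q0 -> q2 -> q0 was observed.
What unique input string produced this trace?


Trace back each transition to find the symbol:
  q0 --[0]--> q0
  q0 --[1]--> q2
  q2 --[1]--> q0

"011"


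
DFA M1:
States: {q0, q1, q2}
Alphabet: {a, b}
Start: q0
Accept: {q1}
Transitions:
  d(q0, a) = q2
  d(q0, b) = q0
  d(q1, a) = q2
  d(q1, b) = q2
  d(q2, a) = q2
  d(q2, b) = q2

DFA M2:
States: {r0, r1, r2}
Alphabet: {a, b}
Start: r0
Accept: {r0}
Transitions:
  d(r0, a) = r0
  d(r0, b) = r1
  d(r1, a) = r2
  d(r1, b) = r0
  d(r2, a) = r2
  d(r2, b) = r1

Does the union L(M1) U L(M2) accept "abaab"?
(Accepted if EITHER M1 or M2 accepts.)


M1: final=q2 accepted=False
M2: final=r1 accepted=False

No, union rejects (neither accepts)


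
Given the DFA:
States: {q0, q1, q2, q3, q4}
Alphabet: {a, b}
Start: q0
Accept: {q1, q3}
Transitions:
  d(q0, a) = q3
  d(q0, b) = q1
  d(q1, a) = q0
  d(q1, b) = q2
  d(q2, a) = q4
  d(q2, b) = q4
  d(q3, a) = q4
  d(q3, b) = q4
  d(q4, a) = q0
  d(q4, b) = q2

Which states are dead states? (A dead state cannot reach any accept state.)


Forward reachability from each state:
  q0 -> reaches accept state q1 (live)
  q1 -> reaches accept state q1 (live)
  q2 -> reaches accept state q1 (live)
  q3 -> reaches accept state q1 (live)
  q4 -> reaches accept state q1 (live)

None (all states can reach an accept state)


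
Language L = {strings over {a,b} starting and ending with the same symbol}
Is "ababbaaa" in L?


first = 'a', last = 'a'

Yes, "ababbaaa" is in L


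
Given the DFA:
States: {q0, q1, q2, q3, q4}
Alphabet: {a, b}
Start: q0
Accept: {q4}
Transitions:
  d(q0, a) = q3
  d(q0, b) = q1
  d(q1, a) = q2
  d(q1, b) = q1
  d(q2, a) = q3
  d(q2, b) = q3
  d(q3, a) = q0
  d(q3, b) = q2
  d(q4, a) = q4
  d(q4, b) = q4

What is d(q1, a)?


Looking up transition d(q1, a)

q2


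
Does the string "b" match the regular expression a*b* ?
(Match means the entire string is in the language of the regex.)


|string| = 1; first = 'b'; last = 'b'

Yes, "b" matches a*b*


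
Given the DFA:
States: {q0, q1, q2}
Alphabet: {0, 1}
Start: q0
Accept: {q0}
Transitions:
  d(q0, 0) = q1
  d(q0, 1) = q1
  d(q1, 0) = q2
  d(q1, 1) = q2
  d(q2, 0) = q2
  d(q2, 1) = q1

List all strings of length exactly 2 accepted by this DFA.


All strings of length 2: 4 total
Accepted: 0

None


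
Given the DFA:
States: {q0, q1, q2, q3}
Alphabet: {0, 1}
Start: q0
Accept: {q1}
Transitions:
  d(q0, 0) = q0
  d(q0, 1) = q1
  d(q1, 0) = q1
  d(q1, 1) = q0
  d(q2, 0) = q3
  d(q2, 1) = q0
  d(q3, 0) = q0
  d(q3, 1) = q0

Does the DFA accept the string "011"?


Trace: q0 -> q0 -> q1 -> q0
Final state: q0
Accept states: {q1}

No, rejected (final state q0 is not an accept state)


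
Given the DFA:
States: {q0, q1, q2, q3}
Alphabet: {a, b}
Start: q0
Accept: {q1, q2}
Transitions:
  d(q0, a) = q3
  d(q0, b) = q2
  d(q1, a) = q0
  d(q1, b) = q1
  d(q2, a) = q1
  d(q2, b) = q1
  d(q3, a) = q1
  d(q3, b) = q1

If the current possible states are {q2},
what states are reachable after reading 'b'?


Apply transition on 'b' from each current state:
  d(q2, b) = q1

{q1}


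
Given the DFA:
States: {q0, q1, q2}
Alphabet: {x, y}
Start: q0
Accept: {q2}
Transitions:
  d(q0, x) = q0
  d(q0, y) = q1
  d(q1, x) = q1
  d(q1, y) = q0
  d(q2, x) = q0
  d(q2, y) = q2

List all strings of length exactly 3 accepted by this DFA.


All strings of length 3: 8 total
Accepted: 0

None


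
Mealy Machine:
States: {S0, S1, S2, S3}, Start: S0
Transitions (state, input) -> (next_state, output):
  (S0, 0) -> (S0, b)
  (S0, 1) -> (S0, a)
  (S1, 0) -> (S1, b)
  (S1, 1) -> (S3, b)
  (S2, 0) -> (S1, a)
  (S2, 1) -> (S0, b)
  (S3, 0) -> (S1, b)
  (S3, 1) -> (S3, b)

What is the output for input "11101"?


Step-by-step:
  (S0, 1) -> (S0, a)
  (S0, 1) -> (S0, a)
  (S0, 1) -> (S0, a)
  (S0, 0) -> (S0, b)
  (S0, 1) -> (S0, a)

"aaaba"


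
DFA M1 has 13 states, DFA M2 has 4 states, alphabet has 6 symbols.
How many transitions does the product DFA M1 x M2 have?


Product DFA has 13 * 4 = 52 states.
Each has 6 transitions: 52 * 6 = 312

312


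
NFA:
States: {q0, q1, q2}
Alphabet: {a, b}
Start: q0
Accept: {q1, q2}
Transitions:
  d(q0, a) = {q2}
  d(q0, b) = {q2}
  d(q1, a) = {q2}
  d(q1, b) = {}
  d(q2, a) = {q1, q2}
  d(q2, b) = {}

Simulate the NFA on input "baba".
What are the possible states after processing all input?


Start: {q0}
  --b--> {q2}
  --a--> {q1, q2}
  --b--> {}
  --a--> {}

{} (empty set, no valid transitions)


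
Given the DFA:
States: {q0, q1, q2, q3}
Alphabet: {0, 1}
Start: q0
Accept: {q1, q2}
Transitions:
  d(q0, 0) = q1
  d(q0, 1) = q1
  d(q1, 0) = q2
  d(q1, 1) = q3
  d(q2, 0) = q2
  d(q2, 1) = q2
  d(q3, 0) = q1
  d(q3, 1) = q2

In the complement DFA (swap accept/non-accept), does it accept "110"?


Trace: q0 -> q1 -> q3 -> q1
Final: q1
Original accept: {q1, q2}
Complement: q1 is in original accept

No, complement rejects (original accepts)


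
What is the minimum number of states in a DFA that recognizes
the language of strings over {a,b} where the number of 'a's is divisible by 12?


States track (count of 'a') mod 12.
Need 12 states: one per remainder 0..11; accept = remainder 0.

12


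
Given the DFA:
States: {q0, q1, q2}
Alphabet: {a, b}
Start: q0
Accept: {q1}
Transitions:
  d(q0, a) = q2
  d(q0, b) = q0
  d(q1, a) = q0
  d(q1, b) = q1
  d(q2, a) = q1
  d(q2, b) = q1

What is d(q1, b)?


Looking up transition d(q1, b)

q1


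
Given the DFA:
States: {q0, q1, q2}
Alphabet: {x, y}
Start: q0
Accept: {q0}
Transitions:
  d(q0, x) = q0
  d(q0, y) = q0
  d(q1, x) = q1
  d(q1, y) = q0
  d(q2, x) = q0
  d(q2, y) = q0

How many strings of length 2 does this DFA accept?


Enumerating all length-2 strings:
  "xx" -> q0 [accept]
  "xy" -> q0 [accept]
  "yx" -> q0 [accept]
  "yy" -> q0 [accept]

4 out of 4


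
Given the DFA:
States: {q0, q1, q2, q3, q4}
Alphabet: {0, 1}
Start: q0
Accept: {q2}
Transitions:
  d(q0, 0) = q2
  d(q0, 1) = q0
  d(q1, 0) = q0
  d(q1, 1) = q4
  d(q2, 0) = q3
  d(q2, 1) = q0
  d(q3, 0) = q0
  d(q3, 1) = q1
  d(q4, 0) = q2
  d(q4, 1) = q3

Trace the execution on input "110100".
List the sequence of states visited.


Input: 110100
d(q0, 1) = q0
d(q0, 1) = q0
d(q0, 0) = q2
d(q2, 1) = q0
d(q0, 0) = q2
d(q2, 0) = q3


q0 -> q0 -> q0 -> q2 -> q0 -> q2 -> q3


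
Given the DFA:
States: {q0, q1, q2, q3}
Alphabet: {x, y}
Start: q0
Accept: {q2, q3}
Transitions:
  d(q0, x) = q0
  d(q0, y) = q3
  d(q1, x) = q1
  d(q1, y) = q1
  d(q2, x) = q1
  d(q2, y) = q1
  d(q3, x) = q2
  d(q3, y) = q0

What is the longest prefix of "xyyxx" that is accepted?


Run the DFA, marking each prefix where the state is accepting:
  "" -> q0 [reject]
  "x" -> q0 [reject]
  "xy" -> q3 [accept]
  "xyy" -> q0 [reject]
  "xyyx" -> q0 [reject]
  "xyyxx" -> q0 [reject]

"xy"


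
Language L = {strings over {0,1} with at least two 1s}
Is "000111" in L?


count('1') = 3

Yes, "000111" is in L


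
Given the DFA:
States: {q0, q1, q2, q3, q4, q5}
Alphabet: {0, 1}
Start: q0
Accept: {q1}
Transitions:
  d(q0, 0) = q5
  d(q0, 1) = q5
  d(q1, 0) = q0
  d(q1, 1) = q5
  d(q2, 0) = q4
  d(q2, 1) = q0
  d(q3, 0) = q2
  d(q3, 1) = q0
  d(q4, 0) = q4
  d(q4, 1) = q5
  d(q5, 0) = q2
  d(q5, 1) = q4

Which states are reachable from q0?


BFS from q0:
  layer 0: {q0}
  layer 1: {q5}
  layer 2: {q2, q4}

{q0, q2, q4, q5}


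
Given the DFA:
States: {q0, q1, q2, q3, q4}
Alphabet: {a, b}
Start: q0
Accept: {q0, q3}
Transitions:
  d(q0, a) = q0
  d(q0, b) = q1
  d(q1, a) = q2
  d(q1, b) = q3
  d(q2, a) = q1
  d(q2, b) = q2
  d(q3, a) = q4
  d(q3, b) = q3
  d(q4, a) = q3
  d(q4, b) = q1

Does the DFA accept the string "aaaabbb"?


Trace: q0 -> q0 -> q0 -> q0 -> q0 -> q1 -> q3 -> q3
Final state: q3
Accept states: {q0, q3}

Yes, accepted (final state q3 is an accept state)


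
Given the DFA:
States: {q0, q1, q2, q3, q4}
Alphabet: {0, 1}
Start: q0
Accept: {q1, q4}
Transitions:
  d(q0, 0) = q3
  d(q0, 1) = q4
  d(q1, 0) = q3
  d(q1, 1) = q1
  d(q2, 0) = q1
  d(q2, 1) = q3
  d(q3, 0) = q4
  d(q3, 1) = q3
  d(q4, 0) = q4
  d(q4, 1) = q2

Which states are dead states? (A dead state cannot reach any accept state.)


Forward reachability from each state:
  q0 -> reaches accept state q1 (live)
  q1 -> reaches accept state q1 (live)
  q2 -> reaches accept state q1 (live)
  q3 -> reaches accept state q1 (live)
  q4 -> reaches accept state q1 (live)

None (all states can reach an accept state)


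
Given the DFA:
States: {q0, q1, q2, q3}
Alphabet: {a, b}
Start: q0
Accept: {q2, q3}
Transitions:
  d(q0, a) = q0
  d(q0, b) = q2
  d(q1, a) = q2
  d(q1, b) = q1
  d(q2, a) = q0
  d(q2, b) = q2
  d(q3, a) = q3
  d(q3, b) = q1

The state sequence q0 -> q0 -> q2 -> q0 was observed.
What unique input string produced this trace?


Trace back each transition to find the symbol:
  q0 --[a]--> q0
  q0 --[b]--> q2
  q2 --[a]--> q0

"aba"


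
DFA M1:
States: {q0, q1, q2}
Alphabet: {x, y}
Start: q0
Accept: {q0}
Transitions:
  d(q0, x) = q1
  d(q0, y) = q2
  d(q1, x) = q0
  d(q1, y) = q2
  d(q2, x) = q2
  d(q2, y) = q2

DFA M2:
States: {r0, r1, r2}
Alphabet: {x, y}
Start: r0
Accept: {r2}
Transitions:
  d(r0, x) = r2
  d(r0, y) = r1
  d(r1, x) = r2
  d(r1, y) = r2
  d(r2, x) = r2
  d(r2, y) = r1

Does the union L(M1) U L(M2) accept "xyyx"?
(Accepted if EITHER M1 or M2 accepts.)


M1: final=q2 accepted=False
M2: final=r2 accepted=True

Yes, union accepts


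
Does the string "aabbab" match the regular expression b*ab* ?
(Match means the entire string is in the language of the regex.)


|string| = 6; first = 'a'; last = 'b'

No, "aabbab" does not match b*ab*


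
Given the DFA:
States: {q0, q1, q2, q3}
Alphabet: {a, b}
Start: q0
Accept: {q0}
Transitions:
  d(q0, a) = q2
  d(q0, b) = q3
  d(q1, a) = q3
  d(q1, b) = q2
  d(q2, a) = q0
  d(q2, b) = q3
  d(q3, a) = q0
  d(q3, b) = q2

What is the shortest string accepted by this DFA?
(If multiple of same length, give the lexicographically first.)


BFS by string length (lex-first path to each state shown):
  len 0: q0<-""
Found accept state at length 0.

"" (empty string)


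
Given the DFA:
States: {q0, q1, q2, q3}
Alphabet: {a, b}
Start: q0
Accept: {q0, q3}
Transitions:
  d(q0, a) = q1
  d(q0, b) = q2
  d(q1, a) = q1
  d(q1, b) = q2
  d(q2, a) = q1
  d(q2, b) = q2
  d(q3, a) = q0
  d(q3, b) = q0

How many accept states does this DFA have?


Accept states listed: {q0, q3}
Counting: q0(1) q3(2)

2


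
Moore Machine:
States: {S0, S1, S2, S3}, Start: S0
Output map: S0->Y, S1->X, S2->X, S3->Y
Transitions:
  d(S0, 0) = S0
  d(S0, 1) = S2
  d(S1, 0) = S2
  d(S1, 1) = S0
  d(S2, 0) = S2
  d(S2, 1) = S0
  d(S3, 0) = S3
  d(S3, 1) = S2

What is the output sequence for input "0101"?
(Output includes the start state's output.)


Start: S0 (output Y)
  --0--> S0 (output Y)
  --1--> S2 (output X)
  --0--> S2 (output X)
  --1--> S0 (output Y)

"YYXXY"


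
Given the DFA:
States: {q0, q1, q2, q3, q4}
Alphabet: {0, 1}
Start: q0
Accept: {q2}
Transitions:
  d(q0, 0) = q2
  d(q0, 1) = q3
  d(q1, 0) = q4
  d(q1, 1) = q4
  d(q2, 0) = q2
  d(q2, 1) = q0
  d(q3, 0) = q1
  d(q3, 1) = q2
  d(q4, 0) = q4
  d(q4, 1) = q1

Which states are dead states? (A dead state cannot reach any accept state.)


Forward reachability from each state:
  q0 -> reaches accept state q2 (live)
  q1 -> reaches {q1, q4}, no accept state (dead)
  q2 -> reaches accept state q2 (live)
  q3 -> reaches accept state q2 (live)
  q4 -> reaches {q1, q4}, no accept state (dead)

{q1, q4}


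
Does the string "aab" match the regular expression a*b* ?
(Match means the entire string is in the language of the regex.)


|string| = 3; first = 'a'; last = 'b'

Yes, "aab" matches a*b*


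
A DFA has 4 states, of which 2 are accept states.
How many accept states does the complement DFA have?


Complement swaps accept and non-accept states.
4 - 2 = 2

2


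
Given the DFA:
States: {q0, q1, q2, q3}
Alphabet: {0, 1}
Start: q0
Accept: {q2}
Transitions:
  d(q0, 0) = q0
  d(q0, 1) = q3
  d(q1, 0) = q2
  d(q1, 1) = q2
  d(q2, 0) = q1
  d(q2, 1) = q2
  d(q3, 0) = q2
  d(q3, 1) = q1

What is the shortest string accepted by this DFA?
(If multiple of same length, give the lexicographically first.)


BFS by string length (lex-first path to each state shown):
  len 0: q0<-""
  len 1: q0<-"0", q3<-"1"
  len 2: q0<-"00", q1<-"11", q2<-"10", q3<-"01"
Found accept state at length 2.

"10"


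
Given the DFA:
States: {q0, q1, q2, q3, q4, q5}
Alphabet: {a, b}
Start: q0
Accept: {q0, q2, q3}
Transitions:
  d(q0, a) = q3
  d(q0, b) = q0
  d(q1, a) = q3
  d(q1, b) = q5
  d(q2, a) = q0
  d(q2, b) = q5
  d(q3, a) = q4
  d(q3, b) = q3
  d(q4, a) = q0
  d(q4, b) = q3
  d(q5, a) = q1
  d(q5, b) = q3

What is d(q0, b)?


Looking up transition d(q0, b)

q0


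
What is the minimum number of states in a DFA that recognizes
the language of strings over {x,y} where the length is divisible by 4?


States track (length) mod 4.
Need 4 states: one per remainder 0..3; accept = remainder 0.

4


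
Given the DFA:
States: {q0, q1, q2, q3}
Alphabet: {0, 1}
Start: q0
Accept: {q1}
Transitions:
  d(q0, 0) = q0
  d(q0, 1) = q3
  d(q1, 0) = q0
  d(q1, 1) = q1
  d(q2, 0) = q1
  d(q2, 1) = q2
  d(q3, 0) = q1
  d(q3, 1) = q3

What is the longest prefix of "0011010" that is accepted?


Run the DFA, marking each prefix where the state is accepting:
  "" -> q0 [reject]
  "0" -> q0 [reject]
  "00" -> q0 [reject]
  "001" -> q3 [reject]
  "0011" -> q3 [reject]
  "00110" -> q1 [accept]
  "001101" -> q1 [accept]
  "0011010" -> q0 [reject]

"001101"


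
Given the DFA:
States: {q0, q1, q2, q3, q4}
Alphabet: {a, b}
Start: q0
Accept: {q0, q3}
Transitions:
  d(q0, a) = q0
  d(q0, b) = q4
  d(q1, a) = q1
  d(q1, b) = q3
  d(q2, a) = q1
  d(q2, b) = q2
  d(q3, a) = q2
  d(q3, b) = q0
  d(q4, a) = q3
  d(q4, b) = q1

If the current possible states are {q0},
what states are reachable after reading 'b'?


Apply transition on 'b' from each current state:
  d(q0, b) = q4

{q4}


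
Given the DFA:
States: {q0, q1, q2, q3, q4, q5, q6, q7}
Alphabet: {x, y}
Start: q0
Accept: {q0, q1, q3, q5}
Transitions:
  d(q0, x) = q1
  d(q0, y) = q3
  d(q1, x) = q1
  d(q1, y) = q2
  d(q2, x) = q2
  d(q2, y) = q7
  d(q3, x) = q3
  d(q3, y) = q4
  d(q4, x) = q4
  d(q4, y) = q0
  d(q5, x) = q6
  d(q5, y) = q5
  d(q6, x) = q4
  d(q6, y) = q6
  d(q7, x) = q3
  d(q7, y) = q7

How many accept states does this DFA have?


Accept states listed: {q0, q1, q3, q5}
Counting: q0(1) q1(2) q3(3) q5(4)

4


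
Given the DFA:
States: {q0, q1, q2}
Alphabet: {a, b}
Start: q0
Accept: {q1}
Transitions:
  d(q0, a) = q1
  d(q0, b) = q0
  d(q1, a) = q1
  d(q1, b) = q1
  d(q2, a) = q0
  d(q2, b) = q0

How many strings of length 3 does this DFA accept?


Enumerating all length-3 strings:
  "aaa" -> q1 [accept]
  "aab" -> q1 [accept]
  "aba" -> q1 [accept]
  "abb" -> q1 [accept]
  "baa" -> q1 [accept]
  "bab" -> q1 [accept]
  "bba" -> q1 [accept]
  "bbb" -> q0 [reject]

7 out of 8


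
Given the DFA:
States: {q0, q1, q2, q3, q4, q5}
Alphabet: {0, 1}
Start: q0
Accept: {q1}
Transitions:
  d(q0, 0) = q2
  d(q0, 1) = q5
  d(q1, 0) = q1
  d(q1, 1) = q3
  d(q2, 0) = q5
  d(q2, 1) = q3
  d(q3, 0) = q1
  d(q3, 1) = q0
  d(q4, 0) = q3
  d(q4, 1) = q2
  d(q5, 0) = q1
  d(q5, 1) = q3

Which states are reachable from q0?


BFS from q0:
  layer 0: {q0}
  layer 1: {q2, q5}
  layer 2: {q1, q3}

{q0, q1, q2, q3, q5}


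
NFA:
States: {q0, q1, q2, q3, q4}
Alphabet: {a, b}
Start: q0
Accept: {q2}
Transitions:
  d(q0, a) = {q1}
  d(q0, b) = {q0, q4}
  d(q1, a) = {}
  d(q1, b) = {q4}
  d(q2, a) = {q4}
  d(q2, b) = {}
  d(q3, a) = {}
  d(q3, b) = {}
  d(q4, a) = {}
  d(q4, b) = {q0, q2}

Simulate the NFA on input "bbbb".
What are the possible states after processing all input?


Start: {q0}
  --b--> {q0, q4}
  --b--> {q0, q2, q4}
  --b--> {q0, q2, q4}
  --b--> {q0, q2, q4}

{q0, q2, q4}


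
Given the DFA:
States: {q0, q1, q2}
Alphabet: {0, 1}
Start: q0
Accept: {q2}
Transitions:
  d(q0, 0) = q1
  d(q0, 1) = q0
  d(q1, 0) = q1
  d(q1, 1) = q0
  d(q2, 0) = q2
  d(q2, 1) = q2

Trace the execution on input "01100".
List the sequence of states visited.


Input: 01100
d(q0, 0) = q1
d(q1, 1) = q0
d(q0, 1) = q0
d(q0, 0) = q1
d(q1, 0) = q1


q0 -> q1 -> q0 -> q0 -> q1 -> q1


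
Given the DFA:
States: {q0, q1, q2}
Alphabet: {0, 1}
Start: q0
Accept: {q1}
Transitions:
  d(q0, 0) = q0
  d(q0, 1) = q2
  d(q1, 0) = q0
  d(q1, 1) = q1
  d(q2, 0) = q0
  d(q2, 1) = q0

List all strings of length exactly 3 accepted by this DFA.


All strings of length 3: 8 total
Accepted: 0

None


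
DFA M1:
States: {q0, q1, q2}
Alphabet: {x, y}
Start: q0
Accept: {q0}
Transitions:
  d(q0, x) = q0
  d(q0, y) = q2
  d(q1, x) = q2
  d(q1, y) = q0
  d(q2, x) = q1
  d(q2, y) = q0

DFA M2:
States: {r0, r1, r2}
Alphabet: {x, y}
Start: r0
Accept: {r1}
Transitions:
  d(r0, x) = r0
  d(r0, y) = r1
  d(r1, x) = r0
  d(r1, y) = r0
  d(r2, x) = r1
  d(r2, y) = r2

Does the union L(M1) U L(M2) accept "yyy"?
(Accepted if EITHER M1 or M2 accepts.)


M1: final=q2 accepted=False
M2: final=r1 accepted=True

Yes, union accepts


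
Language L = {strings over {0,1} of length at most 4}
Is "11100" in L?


length = 5

No, "11100" is not in L


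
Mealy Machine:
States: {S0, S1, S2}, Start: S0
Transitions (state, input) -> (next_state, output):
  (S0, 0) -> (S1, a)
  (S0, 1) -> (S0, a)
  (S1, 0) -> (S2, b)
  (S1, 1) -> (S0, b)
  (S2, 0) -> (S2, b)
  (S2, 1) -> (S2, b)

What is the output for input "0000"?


Step-by-step:
  (S0, 0) -> (S1, a)
  (S1, 0) -> (S2, b)
  (S2, 0) -> (S2, b)
  (S2, 0) -> (S2, b)

"abbb"


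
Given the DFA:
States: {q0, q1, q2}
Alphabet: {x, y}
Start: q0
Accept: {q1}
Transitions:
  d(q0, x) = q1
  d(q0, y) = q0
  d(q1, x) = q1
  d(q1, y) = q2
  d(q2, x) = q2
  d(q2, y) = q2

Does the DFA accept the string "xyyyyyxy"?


Trace: q0 -> q1 -> q2 -> q2 -> q2 -> q2 -> q2 -> q2 -> q2
Final state: q2
Accept states: {q1}

No, rejected (final state q2 is not an accept state)


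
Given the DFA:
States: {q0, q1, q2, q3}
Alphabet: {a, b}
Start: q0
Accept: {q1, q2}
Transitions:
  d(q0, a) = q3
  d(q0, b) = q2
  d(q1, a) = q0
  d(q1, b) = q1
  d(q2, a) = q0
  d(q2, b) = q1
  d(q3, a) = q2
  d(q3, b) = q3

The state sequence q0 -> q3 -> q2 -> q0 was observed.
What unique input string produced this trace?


Trace back each transition to find the symbol:
  q0 --[a]--> q3
  q3 --[a]--> q2
  q2 --[a]--> q0

"aaa"


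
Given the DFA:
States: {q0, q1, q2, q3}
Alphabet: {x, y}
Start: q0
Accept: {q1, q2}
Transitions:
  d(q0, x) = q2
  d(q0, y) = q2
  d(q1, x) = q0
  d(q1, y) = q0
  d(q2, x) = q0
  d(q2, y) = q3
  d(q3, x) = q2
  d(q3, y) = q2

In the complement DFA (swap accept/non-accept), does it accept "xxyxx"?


Trace: q0 -> q2 -> q0 -> q2 -> q0 -> q2
Final: q2
Original accept: {q1, q2}
Complement: q2 is in original accept

No, complement rejects (original accepts)


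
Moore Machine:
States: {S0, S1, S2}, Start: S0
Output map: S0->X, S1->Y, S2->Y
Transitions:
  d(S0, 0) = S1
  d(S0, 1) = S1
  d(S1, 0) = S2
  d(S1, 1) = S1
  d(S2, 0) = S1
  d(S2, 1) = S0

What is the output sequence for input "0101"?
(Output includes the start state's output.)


Start: S0 (output X)
  --0--> S1 (output Y)
  --1--> S1 (output Y)
  --0--> S2 (output Y)
  --1--> S0 (output X)

"XYYYX"


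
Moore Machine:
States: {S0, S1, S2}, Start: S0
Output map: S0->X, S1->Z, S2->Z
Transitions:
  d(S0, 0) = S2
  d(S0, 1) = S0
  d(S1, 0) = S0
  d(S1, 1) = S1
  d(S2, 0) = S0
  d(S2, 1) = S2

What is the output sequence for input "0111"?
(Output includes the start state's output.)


Start: S0 (output X)
  --0--> S2 (output Z)
  --1--> S2 (output Z)
  --1--> S2 (output Z)
  --1--> S2 (output Z)

"XZZZZ"


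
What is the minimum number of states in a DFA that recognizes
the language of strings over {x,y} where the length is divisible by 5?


States track (length) mod 5.
Need 5 states: one per remainder 0..4; accept = remainder 0.

5


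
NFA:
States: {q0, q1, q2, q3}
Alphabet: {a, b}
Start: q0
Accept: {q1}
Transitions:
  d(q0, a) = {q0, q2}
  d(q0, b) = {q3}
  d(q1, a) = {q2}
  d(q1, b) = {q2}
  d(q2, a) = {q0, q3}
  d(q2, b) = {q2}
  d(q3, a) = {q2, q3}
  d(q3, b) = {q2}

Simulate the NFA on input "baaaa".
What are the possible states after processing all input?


Start: {q0}
  --b--> {q3}
  --a--> {q2, q3}
  --a--> {q0, q2, q3}
  --a--> {q0, q2, q3}
  --a--> {q0, q2, q3}

{q0, q2, q3}
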